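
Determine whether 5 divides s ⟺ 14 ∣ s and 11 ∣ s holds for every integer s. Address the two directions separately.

Forward direction. This fails: take s = 5. Certainly 5 ∣ 5, but 14 ∤ 5.

Converse. This fails: take s = 154. Both 14 ∣ 154 and 11 ∣ 154, yet 154 is not a multiple of 5 (since 154 = 30·5 + 4), so 5 ∤ 154.

Both directions fail.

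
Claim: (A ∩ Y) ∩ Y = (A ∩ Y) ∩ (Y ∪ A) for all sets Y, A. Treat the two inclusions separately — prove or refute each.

Forward inclusion. Let x ∈ (A ∩ Y) ∩ Y. Then x ∈ Y ∩ A, from which x ∈ (A ∩ Y) ∩ (Y ∪ A).

Reverse inclusion. Let x ∈ (A ∩ Y) ∩ (Y ∪ A). Then x ∈ Y ∩ A, from which x ∈ (A ∩ Y) ∩ Y.

The two sets are equal.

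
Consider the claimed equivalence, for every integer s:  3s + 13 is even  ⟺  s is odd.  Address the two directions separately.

Equivalent; both directions hold.

(⇒) Suppose 3s + 13 is even. Since 3 is odd, 3s and s have the same parity, so 3s + 13 ≡ s + 13 (mod 2). As 13 is odd, 3s + 13 is even exactly when s is odd. Thus s is odd.

(⇐) Conversely, suppose s is odd; write s = 2j + 1. Then 3s + 13 = 3·(2j + 1) + 13 = 2·3j + 16, which is even.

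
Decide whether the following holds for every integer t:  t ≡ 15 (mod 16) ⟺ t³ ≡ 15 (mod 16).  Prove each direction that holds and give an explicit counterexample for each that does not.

(⟸) Suppose t³ ≡ 15 (mod 16). The only residue r in {0, …, 15} with r³ ≡ 15 (mod 16) is r = 15, so t ≡ 15 (mod 16).

(⟹) Suppose t ≡ 15 (mod 16). Write t = 16j + 15. Then (16j + 15)³ = 4096j³ + 11520j² + 10800j + 3375 = 16(256j³ + 720j² + 675j + 210) + 15, so t³ ≡ 15 (mod 16).

Both directions hold.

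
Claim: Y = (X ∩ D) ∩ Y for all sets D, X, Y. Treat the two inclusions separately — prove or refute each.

Forward inclusion. This inclusion fails. Take D = ∅, X = ∅, Y = {1}; then 1 ∈ Y but 1 ∉ (X ∩ D) ∩ Y.

Reverse inclusion. Let x ∈ (X ∩ D) ∩ Y. Then x ∈ D ∩ X ∩ Y, from which x ∈ Y.

Only the reverse inclusion holds.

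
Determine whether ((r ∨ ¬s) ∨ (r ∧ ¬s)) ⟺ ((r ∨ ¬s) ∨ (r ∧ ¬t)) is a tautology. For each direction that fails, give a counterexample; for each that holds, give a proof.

The biconditional holds.

Converse. Assume the antecedent. If r is true, (r ∨ ¬s) ∨ (r ∧ ¬s) reduces to true regardless of the other variables. If r is false, the antecedent forces (t = F, r = F, s = F) or (t = T, r = F, s = F), and (r ∨ ¬s) ∨ (r ∧ ¬s) holds there. Either way (r ∨ ¬s) ∨ (r ∧ ¬s) holds.

Forward direction. Assume the antecedent. If r is true, (r ∨ ¬s) ∨ (r ∧ ¬t) reduces to true regardless of the other variables. If r is false, the antecedent forces (t = F, r = F, s = F) or (t = T, r = F, s = F), and (r ∨ ¬s) ∨ (r ∧ ¬t) holds there. Either way (r ∨ ¬s) ∨ (r ∧ ¬t) holds.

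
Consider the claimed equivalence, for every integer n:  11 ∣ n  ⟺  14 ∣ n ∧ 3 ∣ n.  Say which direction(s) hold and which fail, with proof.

Neither direction holds.

(⟹) This fails: take n = 11. Certainly 11 ∣ 11, but 14 ∤ 11.

(⟸) This fails: take n = 42. Both 14 ∣ 42 and 3 ∣ 42, yet 42 is not a multiple of 11 (since 42 = 3·11 + 9), so 11 ∤ 42.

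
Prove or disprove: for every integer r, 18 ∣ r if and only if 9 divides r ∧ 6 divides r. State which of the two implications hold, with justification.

Forward direction. If 18 ∣ r, write r = 18q. Since 18 = 2·9, r = 9·(2q), so 9 ∣ r; and since 18 = 3·6, r = 6·(3q), so 6 ∣ r.

Converse. Suppose 9 ∣ r and 6 ∣ r. Any common multiple of 9 and 6 is a multiple of their lcm; here lcm(9, 6) = 9·6/gcd(9, 6) = 54/3 = 18, so 18 ∣ r.

Both directions hold.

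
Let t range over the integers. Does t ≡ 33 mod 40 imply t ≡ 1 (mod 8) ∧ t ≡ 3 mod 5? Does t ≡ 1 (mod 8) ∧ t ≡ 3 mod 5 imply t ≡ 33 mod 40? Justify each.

Both directions hold; the statement is true.

(→) Suppose t ≡ 33 (mod 40); write t = 40j + 33. Since 8 ∣ 40, reducing mod 8 gives t ≡ 33 ≡ 1 (mod 8); since 5 ∣ 40, reducing mod 5 gives t ≡ 33 ≡ 3 (mod 5).

(←) Conversely, if t ≡ 1 (mod 8) and t ≡ 3 (mod 5), then by the Chinese remainder theorem t ≡ 33 (mod 40). This is exactly t ≡ 33 (mod 40).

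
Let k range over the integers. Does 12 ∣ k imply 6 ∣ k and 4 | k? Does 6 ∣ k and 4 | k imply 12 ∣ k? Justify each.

[⇒] If 12 ∣ k, write k = 12q. Since 12 = 2·6, k = 6·(2q), so 6 ∣ k; and since 12 = 3·4, k = 4·(3q), so 4 ∣ k.

[⇐] Suppose 6 ∣ k and 4 ∣ k. Any common multiple of 6 and 4 is a multiple of their lcm; here lcm(6, 4) = 6·4/gcd(6, 4) = 24/2 = 12, so 12 ∣ k.

Both implications hold.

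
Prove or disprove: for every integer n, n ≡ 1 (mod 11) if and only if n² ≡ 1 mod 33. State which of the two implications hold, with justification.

Neither direction holds.

(⟹) This fails: take n = 12. Then 12 ≡ 1 (mod 11), but 12² = 144 ≡ 12 (mod 33), not 1.

(⟸) This fails: take n = 10. Then 10² = 100 ≡ 1 (mod 33), yet 10 ≡ 10 (mod 11), not 1.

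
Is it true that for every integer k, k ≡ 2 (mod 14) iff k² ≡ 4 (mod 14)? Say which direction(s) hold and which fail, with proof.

Only the forward implication holds.

[⇒] Suppose k ≡ 2 (mod 14). Write k = 14j + 2. Then (14j + 2)² = 196j² + 56j + 4 = 14(14j² + 4j) + 4, so k² ≡ 4 (mod 14).

[⇐] This fails: take k = 12. Then 12² = 144 ≡ 4 (mod 14), yet 12 ≡ 12 (mod 14), not 2.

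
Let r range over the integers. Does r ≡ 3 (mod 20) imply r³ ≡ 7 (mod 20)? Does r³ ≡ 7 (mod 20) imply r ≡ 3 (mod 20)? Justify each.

Both implications hold.

(⟹) Suppose r ≡ 3 (mod 20). Write r = 20j + 3. Then (20j + 3)³ = 8000j³ + 3600j² + 540j + 27 = 20(400j³ + 180j² + 27j + 1) + 7, so r³ ≡ 7 (mod 20).

(⟸) Conversely, suppose r³ ≡ 7 (mod 20). The only residue r in {0, …, 19} with r³ ≡ 7 (mod 20) is r = 3, so r ≡ 3 (mod 20).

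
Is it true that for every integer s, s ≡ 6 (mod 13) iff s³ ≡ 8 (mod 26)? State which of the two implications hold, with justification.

Forward direction. This fails: take s = 19. Then 19 ≡ 6 (mod 13), but 19³ = 6859 ≡ 21 (mod 26), not 8.

Converse. This fails: take s = 2. Then 2³ = 8 ≡ 8 (mod 26), yet 2 ≡ 2 (mod 13), not 6.

Both directions fail.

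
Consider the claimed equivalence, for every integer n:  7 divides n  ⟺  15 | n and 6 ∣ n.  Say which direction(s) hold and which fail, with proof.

(⇒) fails and (⇐) fails.

[⇒] This fails: take n = 7. Certainly 7 ∣ 7, but 15 ∤ 7.

[⇐] This fails: take n = 30. Both 15 ∣ 30 and 6 ∣ 30, yet 30 is not a multiple of 7 (since 30 = 4·7 + 2), so 7 ∤ 30.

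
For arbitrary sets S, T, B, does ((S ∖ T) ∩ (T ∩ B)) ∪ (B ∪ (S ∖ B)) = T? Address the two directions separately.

Forward inclusion. This inclusion fails. Take S = {1}, T = ∅, B = ∅; then 1 ∈ ((S ∖ T) ∩ (T ∩ B)) ∪ (B ∪ (S ∖ B)) but 1 ∉ T.

Reverse inclusion. This inclusion fails. Take S = ∅, T = {1}, B = ∅; then 1 ∈ T but 1 ∉ ((S ∖ T) ∩ (T ∩ B)) ∪ (B ∪ (S ∖ B)).

(⊆) fails and (⊇) fails.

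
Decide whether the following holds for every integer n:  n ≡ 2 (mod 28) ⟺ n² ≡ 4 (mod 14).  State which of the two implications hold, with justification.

Only the forward direction holds.

[⇒] Suppose n ≡ 2 (mod 28). Then n² ≡ 2² = 4 (mod 28), and since 14 ∣ 28, also n² ≡ 4 (mod 14).

[⇐] This fails: take n = 12. Then 12² = 144 ≡ 4 (mod 14), yet 12 ≡ 12 (mod 28), not 2.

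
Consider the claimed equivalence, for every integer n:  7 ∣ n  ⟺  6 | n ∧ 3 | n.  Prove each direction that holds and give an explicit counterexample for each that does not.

Forward direction. This fails: take n = 7. Certainly 7 ∣ 7, but 6 ∤ 7.

Converse. This fails: take n = 6. Both 6 ∣ 6 and 3 ∣ 6, yet 6 is not a multiple of 7 (since 6 = 0·7 + 6), so 7 ∤ 6.

Neither direction holds.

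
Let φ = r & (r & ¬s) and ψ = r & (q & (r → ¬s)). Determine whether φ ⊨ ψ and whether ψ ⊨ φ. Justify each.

(⇒) fails; (⇐) holds.

(⟸) Assume the antecedent. If q is true, the antecedent forces (q = T, s = F, r = T), and r & (r & ¬s) holds there. If q is false, the antecedent cannot hold. Either way r & (r & ¬s) holds.

(⟹) This fails. Under q = F, s = F, r = T, the left side is true but the right side is false.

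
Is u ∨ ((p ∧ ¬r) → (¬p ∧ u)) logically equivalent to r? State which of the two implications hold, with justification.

Not equivalent: only (⇐) holds.

(⇒) This fails. Under p = F, r = F, u = F, the left side is true but the right side is false.

(⇐) Assume the antecedent. If p is true, the antecedent forces (p = T, r = T, u = F) or (p = T, r = T, u = T), and u ∨ ((p ∧ ¬r) → (¬p ∧ u)) holds there. If p is false, u ∨ ((p ∧ ¬r) → (¬p ∧ u)) reduces to true regardless of the other variables. Either way u ∨ ((p ∧ ¬r) → (¬p ∧ u)) holds.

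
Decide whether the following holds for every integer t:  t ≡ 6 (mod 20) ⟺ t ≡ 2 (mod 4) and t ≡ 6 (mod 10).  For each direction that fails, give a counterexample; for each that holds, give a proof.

(→) Suppose t ≡ 6 (mod 20); write t = 20j + 6. Since 4 ∣ 20, reducing mod 4 gives t ≡ 6 ≡ 2 (mod 4); since 10 ∣ 20, reducing mod 10 gives t ≡ 6 (mod 10).

(←) Conversely, if t ≡ 2 (mod 4) and t ≡ 6 (mod 10), then by the Chinese remainder theorem t ≡ 6 (mod 20). This is exactly t ≡ 6 (mod 20).

Both directions hold; the statement is true.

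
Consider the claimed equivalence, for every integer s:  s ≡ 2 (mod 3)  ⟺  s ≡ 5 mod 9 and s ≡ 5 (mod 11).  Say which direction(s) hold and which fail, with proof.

(⟹) This fails: s = 2 gives 2 ≡ 2 (mod 3) but 2 ≡ 2 (mod 9), so the conjunction on the right does not hold.

(⟸) Conversely, if s ≡ 5 (mod 9) and s ≡ 5 (mod 11), then by the Chinese remainder theorem s ≡ 5 (mod 99). Since 5 ≡ 2 (mod 3) and 3 ∣ 99, we get s ≡ 2 (mod 3).

Not equivalent: only (⇐) holds.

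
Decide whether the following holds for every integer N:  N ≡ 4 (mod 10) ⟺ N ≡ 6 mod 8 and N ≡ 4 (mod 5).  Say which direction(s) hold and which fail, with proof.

(→) This fails: N = 24 gives 24 ≡ 4 (mod 10) but 24 ≡ 0 (mod 8), so the conjunction on the right does not hold.

(←) Conversely, if N ≡ 6 (mod 8) and N ≡ 4 (mod 5), then by the Chinese remainder theorem N ≡ 14 (mod 40). Since 14 ≡ 4 (mod 10) and 10 ∣ 40, we get N ≡ 4 (mod 10).

Only the reverse direction holds.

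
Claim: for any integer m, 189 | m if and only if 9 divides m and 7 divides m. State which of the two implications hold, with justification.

[⇐] This fails: take m = 63. Both 9 ∣ 63 and 7 ∣ 63, yet 63 is not a multiple of 189 (since 63 = 0·189 + 63), so 189 ∤ 63.

[⇒] If 189 ∣ m, write m = 189q. Since 189 = 21·9, m = 9·(21q), so 9 ∣ m; and since 189 = 27·7, m = 7·(27q), so 7 ∣ m.

The forward direction holds; the converse fails.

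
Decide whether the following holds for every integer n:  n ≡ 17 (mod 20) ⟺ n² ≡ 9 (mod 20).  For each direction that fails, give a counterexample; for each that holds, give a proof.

Forward direction. Suppose n ≡ 17 (mod 20). Write n = 20j + 17. Then (20j + 17)² = 400j² + 680j + 289 = 20(20j² + 34j + 14) + 9, so n² ≡ 9 (mod 20).

Converse. This fails: take n = 3. Then 3² = 9 ≡ 9 (mod 20), yet 3 ≡ 3 (mod 20), not 17.

Only the forward direction holds.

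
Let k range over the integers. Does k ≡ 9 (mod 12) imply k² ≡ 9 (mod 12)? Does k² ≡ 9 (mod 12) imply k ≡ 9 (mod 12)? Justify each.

Only the forward direction holds.

(→) Suppose k ≡ 9 (mod 12). Write k = 12j + 9. Then (12j + 9)² = 144j² + 216j + 81 = 12(12j² + 18j + 6) + 9, so k² ≡ 9 (mod 12).

(←) This fails: take k = 3. Then 3² = 9 ≡ 9 (mod 12), yet 3 ≡ 3 (mod 12), not 9.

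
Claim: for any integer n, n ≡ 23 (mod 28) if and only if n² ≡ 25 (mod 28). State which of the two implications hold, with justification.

Only the forward direction holds.

(⟹) Suppose n ≡ 23 (mod 28). Write n = 28j + 23. Then (28j + 23)² = 784j² + 1288j + 529 = 28(28j² + 46j + 18) + 25, so n² ≡ 25 (mod 28).

(⟸) This fails: take n = 5. Then 5² = 25 ≡ 25 (mod 28), yet 5 ≡ 5 (mod 28), not 23.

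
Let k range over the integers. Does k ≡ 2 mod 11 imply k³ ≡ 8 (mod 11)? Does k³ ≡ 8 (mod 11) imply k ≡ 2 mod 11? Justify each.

The biconditional holds.

Forward direction. Suppose k ≡ 2 mod 11. Write k = 11j + 2. Then (11j + 2)³ = 1331j³ + 726j² + 132j + 8 = 11(121j³ + 66j² + 12j) + 8, so k³ ≡ 8 (mod 11).

Converse. For the converse, argue contrapositively. If k ≢ 2 (mod 11), then k is congruent to one of 0, 1, 3, 4, 5, 6, 7, 8, 9, 10 modulo 11, and these give k³ ≡ 0, 1, 5, 9, 4, 7, 2, 6, 3, 10 respectively — never 8.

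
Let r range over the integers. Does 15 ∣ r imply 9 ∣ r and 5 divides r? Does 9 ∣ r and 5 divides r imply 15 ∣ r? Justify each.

Only the converse holds.

(⟸) Suppose 9 ∣ r and 5 ∣ r. Any common multiple of 9 and 5 is a multiple of their lcm; here gcd(9, 5) = 1, so lcm(9, 5) = 9·5 = 45, so 45 ∣ r. Since 15 ∣ 45, it follows that 15 ∣ r.

(⟹) This fails: take r = 15. Certainly 15 ∣ 15, but 9 ∤ 15.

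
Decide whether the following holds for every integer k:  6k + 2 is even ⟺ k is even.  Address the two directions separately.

Only the reverse direction holds.

(⟹) This fails: take k = 3. Then 6k + 2 = 20, which is even, yet k = 3 is odd, not even.

(⟸) Suppose k is even. Since 6 is even, 6k is even for every k, so 6k + 2 has the same parity as 2, which is even. Hence 6k + 2 is even.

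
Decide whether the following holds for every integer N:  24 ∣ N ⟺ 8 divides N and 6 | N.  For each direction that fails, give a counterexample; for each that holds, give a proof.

The biconditional holds.

(⇒) If 24 ∣ N, write N = 24q. Since 24 = 3·8, N = 8·(3q), so 8 ∣ N; and since 24 = 4·6, N = 6·(4q), so 6 ∣ N.

(⇐) Suppose 8 ∣ N and 6 ∣ N. Any common multiple of 8 and 6 is a multiple of their lcm; here lcm(8, 6) = 8·6/gcd(8, 6) = 48/2 = 24, so 24 ∣ N.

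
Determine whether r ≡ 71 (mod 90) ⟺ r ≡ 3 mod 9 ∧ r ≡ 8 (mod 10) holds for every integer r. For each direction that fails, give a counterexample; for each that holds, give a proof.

Neither direction holds.

[⇒] This fails: r = 71 gives 71 ≡ 71 (mod 90) but 71 ≡ 8 (mod 9), so the conjunction on the right does not hold.

[⇐] This fails: r = 48 satisfies both congruences on the right (48 ≡ 3 mod 9 and 48 ≡ 8 mod 10) yet 48 ≡ 48 (mod 90), not 71.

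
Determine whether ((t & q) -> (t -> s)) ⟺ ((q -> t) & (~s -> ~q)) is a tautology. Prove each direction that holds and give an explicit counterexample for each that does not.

(⟹) This fails. Under s = F, t = F, q = T, the left side is true but the right side is false.

(⟸) Assume the antecedent. If s is true, (t & q) -> (t -> s) reduces to true regardless of the other variables. If s is false, the antecedent forces (s = F, t = F, q = F) or (s = F, t = T, q = F), and (t & q) -> (t -> s) holds there. Either way (t & q) -> (t -> s) holds.

Not equivalent: only (⇐) holds.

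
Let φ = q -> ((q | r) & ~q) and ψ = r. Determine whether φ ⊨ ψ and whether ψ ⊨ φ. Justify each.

Neither direction holds.

Forward direction. This fails. Under r = F, q = F, the left side is true but the right side is false.

Converse. This fails. Under r = T, q = T, the left side is false but the right side is true.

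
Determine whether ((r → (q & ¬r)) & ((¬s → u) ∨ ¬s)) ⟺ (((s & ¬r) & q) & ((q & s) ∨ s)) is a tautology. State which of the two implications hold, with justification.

The forward direction fails; the converse holds.

Forward direction. This fails. Under s = F, q = F, u = F, r = F, the left side is true but the right side is false.

Converse. Assume the antecedent. If s is true, the antecedent forces (s = T, q = T, u = F, r = F) or (s = T, q = T, u = T, r = F), and the consequent holds there. If s is false, the antecedent cannot hold. Either way the consequent holds.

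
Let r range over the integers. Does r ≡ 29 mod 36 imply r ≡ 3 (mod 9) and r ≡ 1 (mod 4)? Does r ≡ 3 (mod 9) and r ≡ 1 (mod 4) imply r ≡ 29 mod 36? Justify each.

(⇒) fails and (⇐) fails.

[⇒] This fails: r = 29 gives 29 ≡ 29 (mod 36) but 29 ≡ 2 (mod 9), so the conjunction on the right does not hold.

[⇐] This fails: r = 21 satisfies both congruences on the right (21 ≡ 3 mod 9 and 21 ≡ 1 mod 4) yet 21 ≡ 21 (mod 36), not 29.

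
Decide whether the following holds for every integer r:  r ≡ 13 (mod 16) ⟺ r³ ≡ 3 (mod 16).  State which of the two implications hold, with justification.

[⇒] This fails: take r = 13. Then 13 ≡ 13 (mod 16), but 13³ = 2197 ≡ 5 (mod 16), not 3.

[⇐] This fails: take r = 11. Then 11³ = 1331 ≡ 3 (mod 16), yet 11 ≡ 11 (mod 16), not 13.

(⇒) fails and (⇐) fails.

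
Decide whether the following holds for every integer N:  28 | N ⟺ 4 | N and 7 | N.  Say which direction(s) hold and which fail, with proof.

Both directions hold; the statement is true.

Converse. Suppose 4 ∣ N and 7 ∣ N. Any common multiple of 4 and 7 is a multiple of their lcm; here gcd(4, 7) = 1, so lcm(4, 7) = 4·7 = 28, so 28 ∣ N.

Forward direction. If 28 ∣ N, write N = 28q. Since 28 = 7·4, N = 4·(7q), so 4 ∣ N; and since 28 = 4·7, N = 7·(4q), so 7 ∣ N.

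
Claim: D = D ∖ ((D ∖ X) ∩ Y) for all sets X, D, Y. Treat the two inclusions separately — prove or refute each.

Forward inclusion. This inclusion fails. Take X = ∅, D = {1}, Y = {1}; then 1 ∈ D but 1 ∉ D ∖ ((D ∖ X) ∩ Y).

Reverse inclusion. Let x ∈ D ∖ ((D ∖ X) ∩ Y). Then either x ∈ D and x ∉ X, Y; or x ∈ X ∩ D and x ∉ Y; or x ∈ X ∩ D ∩ Y. In each case x ∈ D, so D ∖ ((D ∖ X) ∩ Y) ⊆ D.

The sets are not equal: only the reverse inclusion holds.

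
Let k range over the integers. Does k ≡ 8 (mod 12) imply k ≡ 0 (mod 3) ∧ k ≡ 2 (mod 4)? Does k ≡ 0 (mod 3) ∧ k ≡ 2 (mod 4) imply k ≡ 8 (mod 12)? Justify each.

Neither implication holds.

(⇒) This fails: k = 8 gives 8 ≡ 8 (mod 12) but 8 ≡ 2 (mod 3), so the conjunction on the right does not hold.

(⇐) This fails: k = 6 satisfies both congruences on the right (6 ≡ 0 mod 3 and 6 ≡ 2 mod 4) yet 6 ≡ 6 (mod 12), not 8.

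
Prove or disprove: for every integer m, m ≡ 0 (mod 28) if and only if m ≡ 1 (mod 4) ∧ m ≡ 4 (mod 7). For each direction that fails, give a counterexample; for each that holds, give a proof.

(⟹) This fails: m = 0 gives 0 ≡ 0 (mod 28) but 0 ≡ 0 (mod 4), so the conjunction on the right does not hold.

(⟸) This fails: m = 25 satisfies both congruences on the right (25 ≡ 1 mod 4 and 25 ≡ 4 mod 7) yet 25 ≡ 25 (mod 28), not 0.

Neither implication holds.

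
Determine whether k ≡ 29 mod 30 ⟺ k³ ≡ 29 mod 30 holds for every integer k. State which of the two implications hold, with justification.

Converse. Suppose k³ ≡ 29 (mod 30). The only residue r in {0, …, 29} with r³ ≡ 29 (mod 30) is r = 29, so k ≡ 29 (mod 30).

Forward direction. Suppose k ≡ 29 mod 30. Write k = 30j + 29. Then (30j + 29)³ = 27000j³ + 78300j² + 75690j + 24389 = 30(900j³ + 2610j² + 2523j + 812) + 29, so k³ ≡ 29 (mod 30).

Equivalent; both directions hold.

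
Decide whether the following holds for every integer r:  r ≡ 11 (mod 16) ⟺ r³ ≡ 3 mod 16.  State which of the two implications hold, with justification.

The biconditional holds.

[⇒] Suppose r ≡ 11 (mod 16). Write r = 16j + 11. Then (16j + 11)³ = 4096j³ + 8448j² + 5808j + 1331 = 16(256j³ + 528j² + 363j + 83) + 3, so r³ ≡ 3 (mod 16).

[⇐] Conversely, suppose r³ ≡ 3 (mod 16). The only residue r in {0, …, 15} with r³ ≡ 3 (mod 16) is r = 11, so r ≡ 11 (mod 16).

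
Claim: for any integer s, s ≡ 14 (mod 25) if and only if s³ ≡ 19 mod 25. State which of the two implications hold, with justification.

The biconditional holds.

(⟹) Suppose s ≡ 14 (mod 25). Write s = 25j + 14. Then (25j + 14)³ = 15625j³ + 26250j² + 14700j + 2744 = 25(625j³ + 1050j² + 588j + 109) + 19, so s³ ≡ 19 (mod 25).

(⟸) Conversely, suppose s³ ≡ 19 (mod 25). The only residue r in {0, …, 24} with r³ ≡ 19 (mod 25) is r = 14, so s ≡ 14 (mod 25).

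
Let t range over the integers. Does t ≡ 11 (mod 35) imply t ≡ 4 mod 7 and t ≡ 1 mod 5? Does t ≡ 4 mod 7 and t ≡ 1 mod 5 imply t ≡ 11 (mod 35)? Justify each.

Forward direction. Suppose t ≡ 11 (mod 35); write t = 35j + 11. Since 7 ∣ 35, reducing mod 7 gives t ≡ 11 ≡ 4 (mod 7); since 5 ∣ 35, reducing mod 5 gives t ≡ 11 ≡ 1 (mod 5).

Converse. If t ≡ 4 (mod 7) and t ≡ 1 (mod 5), then by the Chinese remainder theorem t ≡ 11 (mod 35). This is exactly t ≡ 11 (mod 35).

Both directions hold; the statement is true.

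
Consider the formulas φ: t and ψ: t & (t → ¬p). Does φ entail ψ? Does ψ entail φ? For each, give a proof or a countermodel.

Not equivalent: only (⇐) holds.

[⇒] This fails. Under p = T, t = T, the left side is true but the right side is false.

[⇐] Assume the antecedent. If p is true, the antecedent cannot hold. If p is false, the antecedent forces (p = F, t = T), and t holds there. Either way t holds.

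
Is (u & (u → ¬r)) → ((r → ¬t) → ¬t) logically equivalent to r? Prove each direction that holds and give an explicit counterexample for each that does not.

(→) This fails. Under u = F, t = F, r = F, the left side is true but the right side is false.

(←) Assume the antecedent. If u is true, the antecedent forces (u = T, t = F, r = T) or (u = T, t = T, r = T), and the consequent holds there. If u is false, the consequent reduces to true regardless of the other variables. Either way the consequent holds.

Only the reverse direction holds.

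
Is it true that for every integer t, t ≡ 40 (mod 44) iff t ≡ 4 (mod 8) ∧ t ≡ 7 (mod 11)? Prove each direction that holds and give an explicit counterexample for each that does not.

The forward direction fails; the converse holds.

(⟹) This fails: t = 40 gives 40 ≡ 40 (mod 44) but 40 ≡ 0 (mod 8), so the conjunction on the right does not hold.

(⟸) Conversely, if t ≡ 4 (mod 8) and t ≡ 7 (mod 11), then by the Chinese remainder theorem t ≡ 84 (mod 88). Since 84 ≡ 40 (mod 44) and 44 ∣ 88, we get t ≡ 40 (mod 44).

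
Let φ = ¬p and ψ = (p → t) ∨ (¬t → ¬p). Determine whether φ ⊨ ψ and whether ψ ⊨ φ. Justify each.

Forward direction. Assume the antecedent. If t is true, (p → t) ∨ (¬t → ¬p) reduces to true regardless of the other variables. If t is false, the antecedent forces (t = F, p = F), and (p → t) ∨ (¬t → ¬p) holds there. Either way (p → t) ∨ (¬t → ¬p) holds.

Converse. This fails. Under t = T, p = T, the left side is false but the right side is true.

Only the forward direction holds.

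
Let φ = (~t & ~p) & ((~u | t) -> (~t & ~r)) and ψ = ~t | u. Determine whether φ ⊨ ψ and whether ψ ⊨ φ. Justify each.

Only the forward direction holds.

(→) Assume the antecedent. If t is true, the antecedent cannot hold. If t is false, ~t | u reduces to true regardless of the other variables. Either way ~t | u holds.

(←) This fails. Under t = F, p = T, u = F, r = F, the left side is false but the right side is true.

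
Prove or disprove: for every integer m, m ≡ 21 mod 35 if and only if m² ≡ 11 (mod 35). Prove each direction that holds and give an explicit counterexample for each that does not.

Neither direction holds.

[⇒] This fails: take m = 21. Then 21 ≡ 21 (mod 35), but 21² = 441 ≡ 21 (mod 35), not 11.

[⇐] This fails: take m = 9. Then 9² = 81 ≡ 11 (mod 35), yet 9 ≡ 9 (mod 35), not 21.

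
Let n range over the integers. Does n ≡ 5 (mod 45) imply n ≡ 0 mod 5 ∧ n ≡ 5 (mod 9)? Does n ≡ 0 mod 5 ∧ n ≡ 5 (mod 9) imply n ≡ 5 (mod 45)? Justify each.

[⇒] Suppose n ≡ 5 (mod 45); write n = 45j + 5. Since 5 ∣ 45, reducing mod 5 gives n ≡ 5 ≡ 0 (mod 5); since 9 ∣ 45, reducing mod 9 gives n ≡ 5 (mod 9).

[⇐] Conversely, if n ≡ 0 (mod 5) and n ≡ 5 (mod 9), then by the Chinese remainder theorem n ≡ 5 (mod 45). This is exactly n ≡ 5 (mod 45).

Both directions hold.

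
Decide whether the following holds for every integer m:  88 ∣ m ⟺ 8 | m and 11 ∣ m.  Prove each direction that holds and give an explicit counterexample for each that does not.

(⟹) If 88 ∣ m, write m = 88q. Since 88 = 11·8, m = 8·(11q), so 8 ∣ m; and since 88 = 8·11, m = 11·(8q), so 11 ∣ m.

(⟸) Suppose 8 ∣ m and 11 ∣ m. Any common multiple of 8 and 11 is a multiple of their lcm; here gcd(8, 11) = 1, so lcm(8, 11) = 8·11 = 88, so 88 ∣ m.

Equivalent; both directions hold.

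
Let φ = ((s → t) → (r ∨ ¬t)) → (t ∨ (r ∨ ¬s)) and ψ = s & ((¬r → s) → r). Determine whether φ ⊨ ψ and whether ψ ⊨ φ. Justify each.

The forward direction fails; the converse holds.

Forward direction. This fails. Under s = F, t = F, r = F, the left side is true but the right side is false.

Converse. Assume the antecedent. If s is true, the antecedent forces (s = T, t = F, r = T) or (s = T, t = T, r = T), and the consequent holds there. If s is false, the antecedent cannot hold. Either way the consequent holds.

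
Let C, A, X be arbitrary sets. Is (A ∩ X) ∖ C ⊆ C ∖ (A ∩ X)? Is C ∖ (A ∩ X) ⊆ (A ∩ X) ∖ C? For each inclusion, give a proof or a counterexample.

Neither inclusion holds.

Forward inclusion. This inclusion fails. Take C = ∅, A = {1}, X = {1}; then 1 ∈ (A ∩ X) ∖ C but 1 ∉ C ∖ (A ∩ X).

Reverse inclusion. This inclusion fails. Take C = {1}, A = ∅, X = ∅; then 1 ∈ C ∖ (A ∩ X) but 1 ∉ (A ∩ X) ∖ C.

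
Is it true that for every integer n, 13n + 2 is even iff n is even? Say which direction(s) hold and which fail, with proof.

Equivalent; both directions hold.

(⟹) Suppose 13n + 2 is even. Since 13 is odd, 13n and n have the same parity, so 13n + 2 ≡ n + 2 (mod 2). As 2 is even, 13n + 2 is even exactly when n is even. Thus n is even.

(⟸) Conversely, suppose n is even; write n = 2j. Then 13n + 2 = 13·(2j) + 2 = 2·13j + 2, which is even.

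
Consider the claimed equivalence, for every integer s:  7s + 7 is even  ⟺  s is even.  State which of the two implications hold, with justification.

(⇒) This fails: s = 7 gives 7s + 7 = 56, which is even, but 7 is odd, not even.

(⇐) This also fails: s = 0 is even, but 7s + 7 = 7 is odd, not even.

Neither direction holds.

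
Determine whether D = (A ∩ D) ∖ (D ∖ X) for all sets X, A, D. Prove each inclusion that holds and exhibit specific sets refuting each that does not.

(⊆) fails; (⊇) holds.

(⟹) This inclusion fails. Take X = ∅, A = ∅, D = {1}; then 1 ∈ D but 1 ∉ (A ∩ D) ∖ (D ∖ X).

(⟸) Let x ∈ (A ∩ D) ∖ (D ∖ X). Then x ∈ X ∩ A ∩ D, from which x ∈ D.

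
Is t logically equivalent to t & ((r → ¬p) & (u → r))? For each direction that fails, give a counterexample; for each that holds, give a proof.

[⇒] This fails. Under p = T, r = T, t = T, u = F, the left side is true but the right side is false.

[⇐] Assume the antecedent. If r is true, the antecedent forces (p = F, r = T, t = T, u = F) or (p = F, r = T, t = T, u = T), and t holds there. If r is false, the antecedent forces (p = F, r = F, t = T, u = F) or (p = T, r = F, t = T, u = F), and t holds there. Either way t holds.

The forward direction fails; the converse holds.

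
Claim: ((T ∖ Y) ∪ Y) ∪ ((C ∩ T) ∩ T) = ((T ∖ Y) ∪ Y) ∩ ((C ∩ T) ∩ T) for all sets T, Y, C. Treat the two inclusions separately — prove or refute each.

Forward inclusion. This inclusion fails. Take T = {1}, Y = ∅, C = ∅; then 1 ∈ ((T ∖ Y) ∪ Y) ∪ ((C ∩ T) ∩ T) but 1 ∉ ((T ∖ Y) ∪ Y) ∩ ((C ∩ T) ∩ T).

Reverse inclusion. Let x ∈ ((T ∖ Y) ∪ Y) ∩ ((C ∩ T) ∩ T). Then either x ∈ T ∩ C and x ∉ Y; or x ∈ T ∩ Y ∩ C. In each case x ∈ ((T ∖ Y) ∪ Y) ∪ ((C ∩ T) ∩ T), so ((T ∖ Y) ∪ Y) ∩ ((C ∩ T) ∩ T) ⊆ ((T ∖ Y) ∪ Y) ∪ ((C ∩ T) ∩ T).

The sets are not equal: only the reverse inclusion holds.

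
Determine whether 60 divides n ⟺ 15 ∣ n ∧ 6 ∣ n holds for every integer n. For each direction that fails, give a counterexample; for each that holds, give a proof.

(⟹) If 60 ∣ n, write n = 60q. Since 60 = 4·15, n = 15·(4q), so 15 ∣ n; and since 60 = 10·6, n = 6·(10q), so 6 ∣ n.

(⟸) This fails: take n = 30. Both 15 ∣ 30 and 6 ∣ 30, yet 30 is not a multiple of 60 (since 30 = 0·60 + 30), so 60 ∤ 30.

Not equivalent: only (⇒) holds.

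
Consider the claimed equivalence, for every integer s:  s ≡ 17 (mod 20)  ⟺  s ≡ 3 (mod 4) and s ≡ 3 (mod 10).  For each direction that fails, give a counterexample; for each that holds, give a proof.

(⇒) fails and (⇐) fails.

(→) This fails: s = 17 gives 17 ≡ 17 (mod 20) but 17 ≡ 1 (mod 4), so the conjunction on the right does not hold.

(←) This fails: s = 3 satisfies both congruences on the right (3 ≡ 3 mod 4 and 3 ≡ 3 mod 10) yet 3 ≡ 3 (mod 20), not 17.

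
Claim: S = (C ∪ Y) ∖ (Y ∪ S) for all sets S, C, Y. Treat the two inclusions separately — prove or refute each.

(⊆) fails and (⊇) fails.

(⟹) This inclusion fails. Take S = {1}, C = ∅, Y = ∅; then 1 ∈ S but 1 ∉ (C ∪ Y) ∖ (Y ∪ S).

(⟸) This inclusion fails. Take S = ∅, C = {1}, Y = ∅; then 1 ∈ (C ∪ Y) ∖ (Y ∪ S) but 1 ∉ S.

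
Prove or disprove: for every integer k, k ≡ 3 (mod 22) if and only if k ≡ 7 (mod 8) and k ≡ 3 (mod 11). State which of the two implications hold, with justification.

Only the converse holds.

(⇐) If k ≡ 7 (mod 8) and k ≡ 3 (mod 11), then by the Chinese remainder theorem k ≡ 47 (mod 88). Since 47 ≡ 3 (mod 22) and 22 ∣ 88, we get k ≡ 3 (mod 22).

(⇒) This fails: k = 25 gives 25 ≡ 3 (mod 22) but 25 ≡ 1 (mod 8), so the conjunction on the right does not hold.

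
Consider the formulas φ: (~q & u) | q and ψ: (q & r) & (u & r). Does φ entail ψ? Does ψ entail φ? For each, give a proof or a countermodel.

(→) This fails. Under r = F, u = T, q = F, the left side is true but the right side is false.

(←) Assume the antecedent. If r is true, the antecedent forces (r = T, u = T, q = T), and (~q & u) | q holds there. If r is false, the antecedent cannot hold. Either way (~q & u) | q holds.

Only the converse holds.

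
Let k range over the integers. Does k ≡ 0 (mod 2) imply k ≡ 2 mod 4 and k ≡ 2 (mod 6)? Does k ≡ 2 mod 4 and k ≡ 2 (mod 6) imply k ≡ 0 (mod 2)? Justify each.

Forward direction. This fails: k = 0 gives 0 ≡ 0 (mod 2) but 0 ≡ 0 (mod 4), so the conjunction on the right does not hold.

Converse. If k ≡ 2 (mod 4) and k ≡ 2 (mod 6), then by the Chinese remainder theorem k ≡ 2 (mod 12). Since 2 ≡ 0 (mod 2) and 2 ∣ 12, we get k ≡ 0 (mod 2).

(⇒) fails; (⇐) holds.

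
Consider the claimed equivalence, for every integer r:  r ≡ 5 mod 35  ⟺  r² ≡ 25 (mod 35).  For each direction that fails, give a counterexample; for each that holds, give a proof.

Forward direction. Suppose r ≡ 5 mod 35. Write r = 35j + 5. Then (35j + 5)² = 1225j² + 350j + 25 = 35(35j² + 10j) + 25, so r² ≡ 25 (mod 35).

Converse. This fails: take r = 30. Then 30² = 900 ≡ 25 (mod 35), yet 30 ≡ 30 (mod 35), not 5.

Only the forward implication holds.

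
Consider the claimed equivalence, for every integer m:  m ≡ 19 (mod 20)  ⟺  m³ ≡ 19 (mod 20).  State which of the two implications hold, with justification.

Forward direction. Suppose m ≡ 19 (mod 20). Write m = 20j + 19. Then (20j + 19)³ = 8000j³ + 22800j² + 21660j + 6859 = 20(400j³ + 1140j² + 1083j + 342) + 19, so m³ ≡ 19 (mod 20).

Converse. Suppose m³ ≡ 19 (mod 20). The only residue r in {0, …, 19} with r³ ≡ 19 (mod 20) is r = 19, so m ≡ 19 (mod 20).

Both directions hold.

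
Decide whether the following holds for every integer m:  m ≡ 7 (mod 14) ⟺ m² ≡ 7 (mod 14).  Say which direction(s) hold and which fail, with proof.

Both implications hold.

[⇒] Suppose m ≡ 7 (mod 14). Write m = 14j + 7. Then (14j + 7)² = 196j² + 196j + 49 = 14(14j² + 14j + 3) + 7, so m² ≡ 7 (mod 14).

[⇐] Conversely, suppose m² ≡ 7 (mod 14). The only residue r in {0, …, 13} with r² ≡ 7 (mod 14) is r = 7, so m ≡ 7 (mod 14).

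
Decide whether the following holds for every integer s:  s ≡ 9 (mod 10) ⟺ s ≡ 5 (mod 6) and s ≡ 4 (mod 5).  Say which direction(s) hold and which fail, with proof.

(→) This fails: s = 9 gives 9 ≡ 9 (mod 10) but 9 ≡ 3 (mod 6), so the conjunction on the right does not hold.

(←) Conversely, if s ≡ 5 (mod 6) and s ≡ 4 (mod 5), then by the Chinese remainder theorem s ≡ 29 (mod 30). Since 29 ≡ 9 (mod 10) and 10 ∣ 30, we get s ≡ 9 (mod 10).

Only the converse holds.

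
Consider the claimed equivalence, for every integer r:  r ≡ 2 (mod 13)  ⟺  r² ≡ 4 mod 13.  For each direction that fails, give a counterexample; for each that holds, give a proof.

Only the forward direction holds.

(⟸) This fails: take r = 11. Then 11² = 121 ≡ 4 (mod 13), yet 11 ≡ 11 (mod 13), not 2.

(⟹) Suppose r ≡ 2 (mod 13). Write r = 13j + 2. Then (13j + 2)² = 169j² + 52j + 4 = 13(13j² + 4j) + 4, so r² ≡ 4 (mod 13).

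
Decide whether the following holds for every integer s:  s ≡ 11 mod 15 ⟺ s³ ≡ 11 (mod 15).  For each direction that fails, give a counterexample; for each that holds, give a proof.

Both implications hold.

(→) Suppose s ≡ 11 mod 15. Write s = 15j + 11. Then (15j + 11)³ = 3375j³ + 7425j² + 5445j + 1331 = 15(225j³ + 495j² + 363j + 88) + 11, so s³ ≡ 11 (mod 15).

(←) Conversely, suppose s³ ≡ 11 (mod 15). The only residue r in {0, …, 14} with r³ ≡ 11 (mod 15) is r = 11, so s ≡ 11 (mod 15).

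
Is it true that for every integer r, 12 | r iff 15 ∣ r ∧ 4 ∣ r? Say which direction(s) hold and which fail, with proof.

Only the converse holds.

(⇒) This fails: take r = 12. Certainly 12 ∣ 12, but 15 ∤ 12.

(⇐) Suppose 15 ∣ r and 4 ∣ r. Any common multiple of 15 and 4 is a multiple of their lcm; here gcd(15, 4) = 1, so lcm(15, 4) = 15·4 = 60, so 60 ∣ r. Since 12 ∣ 60, it follows that 12 ∣ r.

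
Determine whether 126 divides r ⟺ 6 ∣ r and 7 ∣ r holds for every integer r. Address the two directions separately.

[⇐] This fails: take r = 42. Both 6 ∣ 42 and 7 ∣ 42, yet 42 is not a multiple of 126 (since 42 = 0·126 + 42), so 126 ∤ 42.

[⇒] If 126 ∣ r, write r = 126q. Since 126 = 21·6, r = 6·(21q), so 6 ∣ r; and since 126 = 18·7, r = 7·(18q), so 7 ∣ r.

The forward direction holds; the converse fails.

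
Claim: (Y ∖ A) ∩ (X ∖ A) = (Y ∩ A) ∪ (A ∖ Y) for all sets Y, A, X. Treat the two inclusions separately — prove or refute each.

(⟹) This inclusion fails. Take Y = {1}, A = ∅, X = {1}; then 1 ∈ (Y ∖ A) ∩ (X ∖ A) but 1 ∉ (Y ∩ A) ∪ (A ∖ Y).

(⟸) This inclusion fails. Take Y = ∅, A = {1}, X = ∅; then 1 ∈ (Y ∩ A) ∪ (A ∖ Y) but 1 ∉ (Y ∖ A) ∩ (X ∖ A).

Neither inclusion holds.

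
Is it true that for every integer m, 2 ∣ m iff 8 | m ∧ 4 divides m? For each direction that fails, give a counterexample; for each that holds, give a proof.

Not equivalent: only (⇐) holds.

Forward direction. This fails: take m = 2. Certainly 2 ∣ 2, but 8 ∤ 2.

Converse. Suppose 8 ∣ m and 4 ∣ m. Any common multiple of 8 and 4 is a multiple of their lcm; here lcm(8, 4) = 8·4/gcd(8, 4) = 32/4 = 8, so 8 ∣ m. Since 2 ∣ 8, it follows that 2 ∣ m.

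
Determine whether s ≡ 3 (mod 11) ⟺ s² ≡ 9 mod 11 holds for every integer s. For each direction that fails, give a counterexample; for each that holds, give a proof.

(←) This fails: take s = 8. Then 8² = 64 ≡ 9 (mod 11), yet 8 ≡ 8 (mod 11), not 3.

(→) Suppose s ≡ 3 (mod 11). Write s = 11j + 3. Then (11j + 3)² = 121j² + 66j + 9 = 11(11j² + 6j) + 9, so s² ≡ 9 (mod 11).

(⇒) holds; (⇐) fails.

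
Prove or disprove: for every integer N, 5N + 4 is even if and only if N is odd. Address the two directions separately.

Forward direction. This fails: N = 4 gives 5N + 4 = 24, which is even, but 4 is even, not odd.

Converse. This also fails: N = 1 is odd, but 5N + 4 = 9 is odd, not even.

Neither implication holds.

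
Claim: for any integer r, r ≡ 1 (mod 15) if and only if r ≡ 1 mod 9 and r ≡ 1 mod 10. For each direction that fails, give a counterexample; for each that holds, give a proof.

Only the converse holds.

(⟹) This fails: r = 76 gives 76 ≡ 1 (mod 15) but 76 ≡ 4 (mod 9), so the conjunction on the right does not hold.

(⟸) Conversely, if r ≡ 1 (mod 9) and r ≡ 1 (mod 10), then by the Chinese remainder theorem r ≡ 1 (mod 90). Since 1 ≡ 1 (mod 15) and 15 ∣ 90, we get r ≡ 1 (mod 15).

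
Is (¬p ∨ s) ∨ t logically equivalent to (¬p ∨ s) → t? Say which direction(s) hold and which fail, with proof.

(⇒) fails and (⇐) fails.

(⇒) This fails. Under p = F, t = F, s = F, the left side is true but the right side is false.

(⇐) This fails. Under p = T, t = F, s = F, the left side is false but the right side is true.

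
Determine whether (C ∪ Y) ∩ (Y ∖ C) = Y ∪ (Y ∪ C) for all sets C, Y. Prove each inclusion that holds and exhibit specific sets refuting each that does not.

(⟹) Let x ∈ (C ∪ Y) ∩ (Y ∖ C). Then x ∈ Y and x ∉ C, from which x ∈ Y ∪ (Y ∪ C).

(⟸) This inclusion fails. Take C = {1}, Y = ∅; then 1 ∈ Y ∪ (Y ∪ C) but 1 ∉ (C ∪ Y) ∩ (Y ∖ C).

(⊆) holds; (⊇) fails.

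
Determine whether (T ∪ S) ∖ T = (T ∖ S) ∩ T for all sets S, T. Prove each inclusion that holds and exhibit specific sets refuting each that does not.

(⊆) This inclusion fails. Take S = {1}, T = ∅; then 1 ∈ (T ∪ S) ∖ T but 1 ∉ (T ∖ S) ∩ T.

(⊇) This inclusion fails. Take S = ∅, T = {1}; then 1 ∈ (T ∖ S) ∩ T but 1 ∉ (T ∪ S) ∖ T.

Both inclusions fail.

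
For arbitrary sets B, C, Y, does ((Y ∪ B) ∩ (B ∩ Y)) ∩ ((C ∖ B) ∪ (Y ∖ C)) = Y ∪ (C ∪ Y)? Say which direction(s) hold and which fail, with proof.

The sets are not equal: only the forward inclusion holds.

(⊆) Let x ∈ ((Y ∪ B) ∩ (B ∩ Y)) ∩ ((C ∖ B) ∪ (Y ∖ C)). Then x ∈ B ∩ Y and x ∉ C, from which x ∈ Y ∪ (C ∪ Y).

(⊇) This inclusion fails. Take B = ∅, C = {1}, Y = ∅; then 1 ∈ Y ∪ (C ∪ Y) but 1 ∉ ((Y ∪ B) ∩ (B ∩ Y)) ∩ ((C ∖ B) ∪ (Y ∖ C)).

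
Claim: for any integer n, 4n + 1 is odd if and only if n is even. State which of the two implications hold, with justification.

Not equivalent: only (⇐) holds.

Forward direction. This fails: take n = 7. Then 4n + 1 = 29, which is odd, yet n = 7 is odd, not even.

Converse. Suppose n is even. Since 4 is even, 4n is even for every n, so 4n + 1 has the same parity as 1, which is odd. Hence 4n + 1 is odd.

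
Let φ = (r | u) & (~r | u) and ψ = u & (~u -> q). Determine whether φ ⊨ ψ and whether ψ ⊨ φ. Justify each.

(←) Assume the antecedent. If u is true, (r | u) & (~r | u) reduces to true regardless of the other variables. If u is false, the antecedent cannot hold. Either way (r | u) & (~r | u) holds.

(→) Assume the antecedent. If u is true, u & (~u -> q) reduces to true regardless of the other variables. If u is false, the antecedent cannot hold. Either way u & (~u -> q) holds.

Both implications hold.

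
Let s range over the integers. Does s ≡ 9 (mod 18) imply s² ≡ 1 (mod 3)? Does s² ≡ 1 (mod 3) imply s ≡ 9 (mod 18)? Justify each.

Forward direction. This fails: take s = 9. Then 9 ≡ 9 (mod 18), but 9² = 81 ≡ 0 (mod 3), not 1.

Converse. This fails: take s = 1. Then 1² = 1 ≡ 1 (mod 3), yet 1 ≡ 1 (mod 18), not 9.

Neither implication holds.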